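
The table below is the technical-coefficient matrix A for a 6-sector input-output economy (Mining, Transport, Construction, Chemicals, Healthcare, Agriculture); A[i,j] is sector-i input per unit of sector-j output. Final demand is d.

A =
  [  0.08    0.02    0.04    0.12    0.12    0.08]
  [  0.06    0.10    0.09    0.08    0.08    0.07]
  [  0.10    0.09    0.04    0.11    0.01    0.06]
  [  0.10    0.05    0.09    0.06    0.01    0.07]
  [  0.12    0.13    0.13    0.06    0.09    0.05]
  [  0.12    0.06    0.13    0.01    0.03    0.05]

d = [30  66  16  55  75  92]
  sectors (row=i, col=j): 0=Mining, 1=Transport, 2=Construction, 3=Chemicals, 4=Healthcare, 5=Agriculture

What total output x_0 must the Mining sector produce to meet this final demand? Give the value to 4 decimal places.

76.8555

Form M = I − A:
  [  0.92   -0.02   -0.04   -0.12   -0.12   -0.08]
  [ -0.06    0.90   -0.09   -0.08   -0.08   -0.07]
  [ -0.10   -0.09    0.96   -0.11   -0.01   -0.06]
  [ -0.10   -0.05   -0.09    0.94   -0.01   -0.07]
  [ -0.12   -0.13   -0.13   -0.06    0.91   -0.05]
  [ -0.12   -0.06   -0.13   -0.01   -0.03    0.95]
Leontief inverse L = M⁻¹:
  [  1.1635    0.0805    0.1138    0.1809    0.1681    0.1333]
  [  0.1429    1.1658    0.1634    0.1461    0.1289    0.1258]
  [  0.1674    0.1375    1.0988    0.1661    0.0516    0.1086]
  [  0.1637    0.0942    0.1419    1.1136    0.0474    0.1142]
  [  0.2189    0.2091    0.2148    0.1458    1.1540    0.1189]
  [  0.1875    0.1102    0.1833    0.0711    0.0734    1.0972]
Total output x = L · d:
  x_0 = 1.1635·30 + 0.0805·66 + 0.1138·16 + 0.1809·55 + 0.1681·75 + 0.1333·92 = 76.8555
  x_1 = 0.1429·30 + 1.1658·66 + 0.1634·16 + 0.1461·55 + 0.1289·75 + 0.1258·92 = 113.1191
  x_2 = 0.1674·30 + 0.1375·66 + 1.0988·16 + 0.1661·55 + 0.0516·75 + 0.1086·92 = 54.6763
  x_3 = 0.1637·30 + 0.0942·66 + 0.1419·16 + 1.1136·55 + 0.0474·75 + 0.1142·92 = 88.7117
  x_4 = 0.2189·30 + 0.2091·66 + 0.2148·16 + 0.1458·55 + 1.1540·75 + 0.1189·92 = 129.3060
  x_5 = 0.1875·30 + 0.1102·66 + 0.1833·16 + 0.0711·55 + 0.0734·75 + 1.0972·92 = 126.1937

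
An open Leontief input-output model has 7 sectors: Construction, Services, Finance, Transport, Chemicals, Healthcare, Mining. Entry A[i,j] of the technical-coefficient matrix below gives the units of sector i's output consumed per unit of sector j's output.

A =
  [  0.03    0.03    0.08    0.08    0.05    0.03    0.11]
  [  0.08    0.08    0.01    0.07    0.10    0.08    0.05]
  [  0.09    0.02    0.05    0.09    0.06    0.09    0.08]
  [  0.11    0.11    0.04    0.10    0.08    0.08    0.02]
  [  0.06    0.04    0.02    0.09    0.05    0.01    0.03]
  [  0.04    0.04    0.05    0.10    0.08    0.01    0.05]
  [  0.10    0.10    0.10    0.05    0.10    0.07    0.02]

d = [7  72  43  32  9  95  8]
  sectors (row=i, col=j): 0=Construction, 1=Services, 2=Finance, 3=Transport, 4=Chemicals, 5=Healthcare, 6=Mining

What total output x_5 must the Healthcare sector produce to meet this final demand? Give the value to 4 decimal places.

Form M = I − A:
  [  0.97   -0.03   -0.08   -0.08   -0.05   -0.03   -0.11]
  [ -0.08    0.92   -0.01   -0.07   -0.10   -0.08   -0.05]
  [ -0.09   -0.02    0.95   -0.09   -0.06   -0.09   -0.08]
  [ -0.11   -0.11   -0.04    0.90   -0.08   -0.08   -0.02]
  [ -0.06   -0.04   -0.02   -0.09    0.95   -0.01   -0.03]
  [ -0.04   -0.04   -0.05   -0.10   -0.08    0.99   -0.05]
  [ -0.10   -0.10   -0.10   -0.05   -0.10   -0.07    0.98]
Leontief inverse L = M⁻¹:
  [  1.0893    0.0788    0.1200    0.1419    0.1067    0.0731    0.1460]
  [  0.1379    1.1313    0.0486    0.1395    0.1608    0.1193    0.0910]
  [  0.1520    0.0729    1.0957    0.1627    0.1229    0.1333    0.1241]
  [  0.1776    0.1687    0.0839    1.1816    0.1502    0.1286    0.0707]
  [  0.1009    0.0758    0.0460    0.1360    1.0896    0.0394    0.0571]
  [  0.0918    0.0835    0.0816    0.1565    0.1287    1.0468    0.0818]
  [  0.1666    0.1532    0.1438    0.1307    0.1679    0.1186    1.0725]
Total output x = L · d:
  x_0 = 1.0893·7 + 0.0788·72 + 0.1200·43 + 0.1419·32 + 0.1067·9 + 0.0731·95 + 0.1460·8 = 32.0731
  x_1 = 0.1379·7 + 1.1313·72 + 0.0486·43 + 0.1395·32 + 0.1608·9 + 0.1193·95 + 0.0910·8 = 102.4853
  x_2 = 0.1520·7 + 0.0729·72 + 1.0957·43 + 0.1627·32 + 0.1229·9 + 0.1333·95 + 0.1241·8 = 73.3933
  x_3 = 0.1776·7 + 0.1687·72 + 0.0839·43 + 1.1816·32 + 0.1502·9 + 0.1286·95 + 0.0707·8 = 68.9445
  x_4 = 0.1009·7 + 0.0758·72 + 0.0460·43 + 0.1360·32 + 1.0896·9 + 0.0394·95 + 0.0571·8 = 26.5038
  x_5 = 0.0918·7 + 0.0835·72 + 0.0816·43 + 0.1565·32 + 0.1287·9 + 1.0468·95 + 0.0818·8 = 116.4271
  x_6 = 0.1666·7 + 0.1532·72 + 0.1438·43 + 0.1307·32 + 0.1679·9 + 0.1186·95 + 1.0725·8 = 43.9211

116.4271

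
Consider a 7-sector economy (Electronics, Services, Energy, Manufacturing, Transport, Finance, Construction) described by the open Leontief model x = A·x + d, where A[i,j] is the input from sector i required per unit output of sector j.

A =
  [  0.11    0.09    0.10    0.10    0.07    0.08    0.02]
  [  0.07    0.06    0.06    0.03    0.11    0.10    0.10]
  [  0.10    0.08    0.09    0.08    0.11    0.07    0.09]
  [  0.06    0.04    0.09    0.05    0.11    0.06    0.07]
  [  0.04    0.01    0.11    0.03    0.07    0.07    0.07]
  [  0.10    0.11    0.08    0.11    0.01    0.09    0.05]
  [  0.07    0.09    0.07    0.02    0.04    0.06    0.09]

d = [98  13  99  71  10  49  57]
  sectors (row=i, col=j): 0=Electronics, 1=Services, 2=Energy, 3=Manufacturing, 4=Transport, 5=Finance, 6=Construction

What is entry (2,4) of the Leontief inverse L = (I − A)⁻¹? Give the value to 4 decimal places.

Form M = I − A:
  [  0.89   -0.09   -0.10   -0.10   -0.07   -0.08   -0.02]
  [ -0.07    0.94   -0.06   -0.03   -0.11   -0.10   -0.10]
  [ -0.10   -0.08    0.91   -0.08   -0.11   -0.07   -0.09]
  [ -0.06   -0.04   -0.09    0.95   -0.11   -0.06   -0.07]
  [ -0.04   -0.01   -0.11   -0.03    0.93   -0.07   -0.07]
  [ -0.10   -0.11   -0.08   -0.11   -0.01    0.91   -0.05]
  [ -0.07   -0.09   -0.07   -0.02   -0.04   -0.06    0.91]
Leontief inverse L = M⁻¹:
  [  1.2064    0.1718    0.2038    0.1767    0.1623    0.1714    0.1011]
  [  0.1556    1.1359    0.1533    0.0958    0.1850    0.1824    0.1750]
  [  0.2005    0.1668    1.2005    0.1569    0.2048    0.1662    0.1784]
  [  0.1371    0.1062    0.1763    1.1094    0.1824    0.1336    0.1388]
  [  0.1072    0.0691    0.1825    0.0825    1.1298    0.1319    0.1285]
  [  0.1947    0.1930    0.1779    0.1839    0.0985    1.1792    0.1296]
  [  0.1442    0.1565    0.1468    0.0753    0.1067    0.1305    1.1550]
Total output x = L · d:
  x_0 = 1.2064·98 + 0.1718·13 + 0.2038·99 + 0.1767·71 + 0.1623·10 + 0.1714·49 + 0.1011·57 = 168.9731
  x_1 = 0.1556·98 + 1.1359·13 + 0.1533·99 + 0.0958·71 + 0.1850·10 + 0.1824·49 + 0.1750·57 = 72.7640
  x_2 = 0.2005·98 + 0.1668·13 + 1.2005·99 + 0.1569·71 + 0.2048·10 + 0.1662·49 + 0.1784·57 = 172.1738
  x_3 = 0.1371·98 + 0.1062·13 + 0.1763·99 + 1.1094·71 + 0.1824·10 + 0.1336·49 + 0.1388·57 = 127.3141
  x_4 = 0.1072·98 + 0.0691·13 + 0.1825·99 + 0.0825·71 + 1.1298·10 + 0.1319·49 + 0.1285·57 = 60.4163
  x_5 = 0.1947·98 + 0.1930·13 + 0.1779·99 + 0.1839·71 + 0.0985·10 + 1.1792·49 + 0.1296·57 = 118.4075
  x_6 = 0.1442·98 + 0.1565·13 + 0.1468·99 + 0.0753·71 + 0.1067·10 + 0.1305·49 + 1.1550·57 = 109.3367

L[2,4] = 0.2048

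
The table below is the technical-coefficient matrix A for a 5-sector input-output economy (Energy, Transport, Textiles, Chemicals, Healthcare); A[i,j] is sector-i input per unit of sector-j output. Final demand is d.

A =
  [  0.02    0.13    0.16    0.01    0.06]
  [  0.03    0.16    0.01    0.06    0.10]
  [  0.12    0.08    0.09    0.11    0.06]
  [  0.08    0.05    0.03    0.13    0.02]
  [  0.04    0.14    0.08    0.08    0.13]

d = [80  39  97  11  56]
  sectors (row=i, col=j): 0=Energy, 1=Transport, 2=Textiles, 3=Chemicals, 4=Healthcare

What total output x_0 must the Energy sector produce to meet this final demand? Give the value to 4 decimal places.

119.3212

Form M = I − A:
  [  0.98   -0.13   -0.16   -0.01   -0.06]
  [ -0.03    0.84   -0.01   -0.06   -0.10]
  [ -0.12   -0.08    0.91   -0.11   -0.06]
  [ -0.08   -0.05   -0.03    0.87   -0.02]
  [ -0.04   -0.14   -0.08   -0.08    0.87]
Leontief inverse L = M⁻¹:
  [  1.0609    0.2057    0.2007    0.0621    0.1121]
  [  0.0575    1.2346    0.0404    0.1048    0.1511]
  [  0.1635    0.1632    1.1449    0.1683    0.1129]
  [  0.1084    0.1008    0.0632    1.1702    0.0503]
  [  0.0830    0.2324    0.1268    0.1428    1.1939]
Total output x = L · d:
  x_0 = 1.0609·80 + 0.2057·39 + 0.2007·97 + 0.0621·11 + 0.1121·56 = 119.3212
  x_1 = 0.0575·80 + 1.2346·39 + 0.0404·97 + 0.1048·11 + 0.1511·56 = 66.2803
  x_2 = 0.1635·80 + 0.1632·39 + 1.1449·97 + 0.1683·11 + 0.1129·56 = 138.6745
  x_3 = 0.1084·80 + 0.1008·39 + 0.0632·97 + 1.1702·11 + 0.0503·56 = 34.4238
  x_4 = 0.0830·80 + 0.2324·39 + 0.1268·97 + 0.1428·11 + 1.1939·56 = 96.4367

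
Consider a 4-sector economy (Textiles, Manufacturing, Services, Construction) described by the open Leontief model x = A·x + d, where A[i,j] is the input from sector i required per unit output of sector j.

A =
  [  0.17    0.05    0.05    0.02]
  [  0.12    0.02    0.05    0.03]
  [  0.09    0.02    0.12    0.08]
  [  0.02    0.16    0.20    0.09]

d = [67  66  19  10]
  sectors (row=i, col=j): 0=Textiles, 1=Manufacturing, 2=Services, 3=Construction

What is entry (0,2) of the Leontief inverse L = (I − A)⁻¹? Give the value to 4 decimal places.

L[0,2] = 0.0818

Form M = I − A:
  [  0.83   -0.05   -0.05   -0.02]
  [ -0.12    0.98   -0.05   -0.03]
  [ -0.09   -0.02    0.88   -0.08]
  [ -0.02   -0.16   -0.20    0.91]
Leontief inverse L = M⁻¹:
  [  1.2247    0.0701    0.0818    0.0364]
  [  0.1595    1.0374    0.0781    0.0446]
  [  0.1366    0.0484    1.1713    0.1076]
  [  0.0850    0.1946    0.2730    1.1312]
Total output x = L · d:
  x_0 = 1.2247·67 + 0.0701·66 + 0.0818·19 + 0.0364·10 = 88.6014
  x_1 = 0.1595·67 + 1.0374·66 + 0.0781·19 + 0.0446·10 = 81.0890
  x_2 = 0.1366·67 + 0.0484·66 + 1.1713·19 + 0.1076·10 = 35.6804
  x_3 = 0.0850·67 + 0.1946·66 + 0.2730·19 + 1.1312·10 = 35.0356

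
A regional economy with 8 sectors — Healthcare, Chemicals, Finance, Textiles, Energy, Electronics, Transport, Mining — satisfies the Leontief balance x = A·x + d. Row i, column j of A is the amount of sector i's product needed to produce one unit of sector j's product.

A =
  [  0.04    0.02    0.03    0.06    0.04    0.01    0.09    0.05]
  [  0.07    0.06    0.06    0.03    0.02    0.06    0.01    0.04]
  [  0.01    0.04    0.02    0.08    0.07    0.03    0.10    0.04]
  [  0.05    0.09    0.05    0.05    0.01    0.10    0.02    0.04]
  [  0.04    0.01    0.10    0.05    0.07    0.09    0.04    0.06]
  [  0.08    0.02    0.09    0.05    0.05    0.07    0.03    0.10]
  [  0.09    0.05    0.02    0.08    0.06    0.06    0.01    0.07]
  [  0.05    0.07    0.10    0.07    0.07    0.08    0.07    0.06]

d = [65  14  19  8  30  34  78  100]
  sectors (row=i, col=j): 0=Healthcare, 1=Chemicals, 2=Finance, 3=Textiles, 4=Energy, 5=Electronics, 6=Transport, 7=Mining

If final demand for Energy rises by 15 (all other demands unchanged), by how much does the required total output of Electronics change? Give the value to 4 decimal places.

1.4269

Form M = I − A:
  [  0.96   -0.02   -0.03   -0.06   -0.04   -0.01   -0.09   -0.05]
  [ -0.07    0.94   -0.06   -0.03   -0.02   -0.06   -0.01   -0.04]
  [ -0.01   -0.04    0.98   -0.08   -0.07   -0.03   -0.10   -0.04]
  [ -0.05   -0.09   -0.05    0.95   -0.01   -0.10   -0.02   -0.04]
  [ -0.04   -0.01   -0.10   -0.05    0.93   -0.09   -0.04   -0.06]
  [ -0.08   -0.02   -0.09   -0.05   -0.05    0.93   -0.03   -0.10]
  [ -0.09   -0.05   -0.02   -0.08   -0.06   -0.06    0.99   -0.07]
  [ -0.05   -0.07   -0.10   -0.07   -0.07   -0.08   -0.07    0.94]
Leontief inverse L = M⁻¹:
  [  1.0732    0.0491    0.0633    0.0969    0.0695    0.0487    0.1167    0.0843]
  [  0.1014    1.0866    0.0952    0.0653    0.0490    0.0951    0.0413    0.0748]
  [  0.0496    0.0733    1.0610    0.1209    0.1033    0.0776    0.1271    0.0804]
  [  0.0897    0.1227    0.0929    1.0903    0.0425    0.1437    0.0527    0.0823]
  [  0.0816    0.0451    0.1498    0.1002    1.1132    0.1418    0.0820    0.1091]
  [  0.1238    0.0588    0.1425    0.1034    0.0951    1.1233    0.0769    0.1508]
  [  0.1307    0.0852    0.0684    0.1242    0.0960    0.1092    1.0475    0.1145]
  [  0.1029    0.1152    0.1586    0.1296    0.1196    0.1429    0.1174    1.1181]
Total output x = L · d:
  x_0 = 1.0732·65 + 0.0491·14 + 0.0633·19 + 0.0969·8 + 0.0695·30 + 0.0487·34 + 0.1167·78 + 0.0843·100 = 93.6962
  x_1 = 0.1014·65 + 1.0866·14 + 0.0952·19 + 0.0653·8 + 0.0490·30 + 0.0951·34 + 0.0413·78 + 0.0748·100 = 39.5321
  x_2 = 0.0496·65 + 0.0733·14 + 1.0610·19 + 0.1209·8 + 0.1033·30 + 0.0776·34 + 0.1271·78 + 0.0804·100 = 49.0598
  x_3 = 0.0897·65 + 0.1227·14 + 0.0929·19 + 1.0903·8 + 0.0425·30 + 0.1437·34 + 0.0527·78 + 0.0823·100 = 36.5315
  x_4 = 0.0816·65 + 0.0451·14 + 0.1498·19 + 0.1002·8 + 1.1132·30 + 0.1418·34 + 0.0820·78 + 0.1091·100 = 65.1166
  x_5 = 0.1238·65 + 0.0588·14 + 0.1425·19 + 0.1034·8 + 0.0951·30 + 1.1233·34 + 0.0769·78 + 0.1508·100 = 74.5294
  x_6 = 0.1307·65 + 0.0852·14 + 0.0684·19 + 0.1242·8 + 0.0960·30 + 0.1092·34 + 1.0475·78 + 0.1145·100 = 111.7325
  x_7 = 0.1029·65 + 0.1152·14 + 0.1586·19 + 0.1296·8 + 0.1196·30 + 0.1429·34 + 0.1174·78 + 1.1181·100 = 141.7628
Δx_5 = L[5,4] · Δd_4 = 0.0951 · 15 = 1.4269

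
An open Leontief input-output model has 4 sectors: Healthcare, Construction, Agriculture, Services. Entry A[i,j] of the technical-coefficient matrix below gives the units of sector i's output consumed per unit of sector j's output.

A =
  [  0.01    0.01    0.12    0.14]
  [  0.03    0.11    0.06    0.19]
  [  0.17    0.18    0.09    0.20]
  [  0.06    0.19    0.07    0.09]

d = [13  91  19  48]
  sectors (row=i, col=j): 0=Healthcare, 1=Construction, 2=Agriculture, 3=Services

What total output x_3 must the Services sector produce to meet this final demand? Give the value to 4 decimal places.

87.0899

Form M = I − A:
  [  0.99   -0.01   -0.12   -0.14]
  [ -0.03    0.89   -0.06   -0.19]
  [ -0.17   -0.18    0.91   -0.20]
  [ -0.06   -0.19   -0.07    0.91]
Leontief inverse L = M⁻¹:
  [  1.0537    0.0908    0.1616    0.2166]
  [  0.0732    1.2085    0.1115    0.2881]
  [  0.2339    0.3181    1.1785    0.3614]
  [  0.1028    0.2828    0.1246    1.2011]
Total output x = L · d:
  x_0 = 1.0537·13 + 0.0908·91 + 0.1616·19 + 0.2166·48 = 35.4234
  x_1 = 0.0732·13 + 1.2085·91 + 0.1115·19 + 0.2881·48 = 126.8694
  x_2 = 0.2339·13 + 0.3181·91 + 1.1785·19 + 0.3614·48 = 71.7324
  x_3 = 0.1028·13 + 0.2828·91 + 0.1246·19 + 1.2011·48 = 87.0899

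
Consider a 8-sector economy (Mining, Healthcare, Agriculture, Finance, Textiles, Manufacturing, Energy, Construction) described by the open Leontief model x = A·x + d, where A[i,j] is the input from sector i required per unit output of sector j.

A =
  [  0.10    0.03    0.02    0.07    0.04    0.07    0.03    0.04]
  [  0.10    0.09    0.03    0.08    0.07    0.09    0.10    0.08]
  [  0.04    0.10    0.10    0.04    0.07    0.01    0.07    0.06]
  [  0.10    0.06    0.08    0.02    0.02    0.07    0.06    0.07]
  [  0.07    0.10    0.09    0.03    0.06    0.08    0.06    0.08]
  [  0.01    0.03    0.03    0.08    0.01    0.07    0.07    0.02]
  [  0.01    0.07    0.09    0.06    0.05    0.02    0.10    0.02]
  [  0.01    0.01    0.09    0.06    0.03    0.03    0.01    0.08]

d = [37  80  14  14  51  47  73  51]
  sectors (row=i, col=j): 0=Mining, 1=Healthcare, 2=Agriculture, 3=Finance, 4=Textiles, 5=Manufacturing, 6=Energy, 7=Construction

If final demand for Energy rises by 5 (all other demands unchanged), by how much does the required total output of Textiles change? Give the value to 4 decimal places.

0.6344

Form M = I − A:
  [  0.90   -0.03   -0.02   -0.07   -0.04   -0.07   -0.03   -0.04]
  [ -0.10    0.91   -0.03   -0.08   -0.07   -0.09   -0.10   -0.08]
  [ -0.04   -0.10    0.90   -0.04   -0.07   -0.01   -0.07   -0.06]
  [ -0.10   -0.06   -0.08    0.98   -0.02   -0.07   -0.06   -0.07]
  [ -0.07   -0.10   -0.09   -0.03    0.94   -0.08   -0.06   -0.08]
  [ -0.01   -0.03   -0.03   -0.08   -0.01    0.93   -0.07   -0.02]
  [ -0.01   -0.07   -0.09   -0.06   -0.05   -0.02    0.90   -0.02]
  [ -0.01   -0.01   -0.09   -0.06   -0.03   -0.03   -0.01    0.92]
Leontief inverse L = M⁻¹:
  [  1.1421    0.0694    0.0631    0.1102    0.0683    0.1116    0.0721    0.0781]
  [  0.1642    1.1586    0.1041    0.1463    0.1196    0.1553    0.1737    0.1434]
  [  0.0924    0.1631    1.1649    0.0909    0.1161    0.0586    0.1315    0.1153]
  [  0.1455    0.1103    0.1346    1.0705    0.0582    0.1148    0.1130    0.1162]
  [  0.1260    0.1650    0.1583    0.0903    1.1078    0.1365    0.1269    0.1391]
  [  0.0393    0.0651    0.0689    0.1115    0.0331    1.1005    0.1097    0.0495]
  [  0.0531    0.1262    0.1476    0.1025    0.0891    0.0601    1.1566    0.0649]
  [  0.0387    0.0454    0.1336    0.0892    0.0554    0.0571    0.0432    1.1151]
Total output x = L · d:
  x_0 = 1.1421·37 + 0.0694·80 + 0.0631·14 + 0.1102·14 + 0.0683·51 + 0.1116·47 + 0.0721·73 + 0.0781·51 = 68.2218
  x_1 = 0.1642·37 + 1.1586·80 + 0.1041·14 + 0.1463·14 + 0.1196·51 + 0.1553·47 + 0.1737·73 + 0.1434·51 = 135.6556
  x_2 = 0.0924·37 + 0.1631·80 + 1.1649·14 + 0.0909·14 + 0.1161·51 + 0.0586·47 + 0.1315·73 + 0.1153·51 = 58.2032
  x_3 = 0.1455·37 + 0.1103·80 + 0.1346·14 + 1.0705·14 + 0.0582·51 + 0.1148·47 + 0.1130·73 + 0.1162·51 = 53.6216
  x_4 = 0.1260·37 + 0.1650·80 + 0.1583·14 + 0.0903·14 + 1.1078·51 + 0.1365·47 + 0.1269·73 + 0.1391·51 = 100.6124
  x_5 = 0.0393·37 + 0.0651·80 + 0.0689·14 + 0.1115·14 + 0.0331·51 + 1.1005·47 + 0.1097·73 + 0.0495·51 = 73.1342
  x_6 = 0.0531·37 + 0.1262·80 + 0.1476·14 + 0.1025·14 + 0.0891·51 + 0.0601·47 + 1.1566·73 + 0.0649·51 = 110.6680
  x_7 = 0.0387·37 + 0.0454·80 + 0.1336·14 + 0.0892·14 + 0.0554·51 + 0.0571·47 + 0.0432·73 + 1.1151·51 = 73.7103
Δx_4 = L[4,6] · Δd_6 = 0.1269 · 5 = 0.6344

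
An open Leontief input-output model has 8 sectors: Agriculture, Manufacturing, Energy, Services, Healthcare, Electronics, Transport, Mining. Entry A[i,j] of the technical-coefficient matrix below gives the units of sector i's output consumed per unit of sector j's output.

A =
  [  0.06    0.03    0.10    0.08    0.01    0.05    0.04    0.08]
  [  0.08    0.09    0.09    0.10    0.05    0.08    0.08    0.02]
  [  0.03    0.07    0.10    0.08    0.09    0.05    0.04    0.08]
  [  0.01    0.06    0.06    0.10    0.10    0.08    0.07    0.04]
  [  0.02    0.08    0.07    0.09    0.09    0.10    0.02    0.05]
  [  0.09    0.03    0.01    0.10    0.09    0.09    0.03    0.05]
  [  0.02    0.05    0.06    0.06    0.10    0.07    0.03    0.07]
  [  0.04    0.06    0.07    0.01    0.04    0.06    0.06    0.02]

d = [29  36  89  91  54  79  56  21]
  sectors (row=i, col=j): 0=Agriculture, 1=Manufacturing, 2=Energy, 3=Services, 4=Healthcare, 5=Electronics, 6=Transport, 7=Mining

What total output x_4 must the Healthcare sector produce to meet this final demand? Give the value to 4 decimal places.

119.0155

Form M = I − A:
  [  0.94   -0.03   -0.10   -0.08   -0.01   -0.05   -0.04   -0.08]
  [ -0.08    0.91   -0.09   -0.10   -0.05   -0.08   -0.08   -0.02]
  [ -0.03   -0.07    0.90   -0.08   -0.09   -0.05   -0.04   -0.08]
  [ -0.01   -0.06   -0.06    0.90   -0.10   -0.08   -0.07   -0.04]
  [ -0.02   -0.08   -0.07   -0.09    0.91   -0.10   -0.02   -0.05]
  [ -0.09   -0.03   -0.01   -0.10   -0.09    0.91   -0.03   -0.05]
  [ -0.02   -0.05   -0.06   -0.06   -0.10   -0.07    0.97   -0.07]
  [ -0.04   -0.06   -0.07   -0.01   -0.04   -0.06   -0.06    0.98]
Leontief inverse L = M⁻¹:
  [  1.0969    0.0814    0.1622    0.1477    0.0744    0.1121    0.0821    0.1259]
  [  0.1317    1.1601    0.1719    0.1983    0.1390    0.1672    0.1356    0.0819]
  [  0.0746    0.1369    1.1753    0.1654    0.1714    0.1299    0.0906    0.1334]
  [  0.0529    0.1237    0.1283    1.1860    0.1832    0.1603    0.1177    0.0917]
  [  0.0665    0.1438    0.1391    0.1770    1.1706    0.1801    0.0691    0.1008]
  [  0.1320    0.0848    0.0731    0.1789    0.1605    1.1632    0.0737    0.0986]
  [  0.0589    0.1060    0.1211    0.1330    0.1697    0.1395    1.0716    0.1146]
  [  0.0731    0.1029    0.1200    0.0684    0.0937    0.1128    0.0923    1.0582]
Total output x = L · d:
  x_0 = 1.0969·29 + 0.0814·36 + 0.1622·89 + 0.1477·91 + 0.0744·54 + 0.1121·79 + 0.0821·56 + 0.1259·21 = 82.7372
  x_1 = 0.1317·29 + 1.1601·36 + 0.1719·89 + 0.1983·91 + 0.1390·54 + 0.1672·79 + 0.1356·56 + 0.0819·21 = 108.9646
  x_2 = 0.0746·29 + 0.1369·36 + 1.1753·89 + 0.1654·91 + 0.1714·54 + 0.1299·79 + 0.0906·56 + 0.1334·21 = 154.1350
  x_3 = 0.0529·29 + 0.1237·36 + 0.1283·89 + 1.1860·91 + 0.1832·54 + 0.1603·79 + 0.1177·56 + 0.0917·21 = 156.4025
  x_4 = 0.0665·29 + 0.1438·36 + 0.1391·89 + 0.1770·91 + 1.1706·54 + 0.1801·79 + 0.0691·56 + 0.1008·21 = 119.0155
  x_5 = 0.1320·29 + 0.0848·36 + 0.0731·89 + 0.1789·91 + 0.1605·54 + 1.1632·79 + 0.0737·56 + 0.0986·21 = 136.4207
  x_6 = 0.0589·29 + 0.1060·36 + 0.1211·89 + 0.1330·91 + 0.1697·54 + 0.1395·79 + 1.0716·56 + 0.1146·21 = 111.0025
  x_7 = 0.0731·29 + 0.1029·36 + 0.1200·89 + 0.0684·91 + 0.0937·54 + 0.1128·79 + 0.0923·56 + 1.0582·21 = 64.0886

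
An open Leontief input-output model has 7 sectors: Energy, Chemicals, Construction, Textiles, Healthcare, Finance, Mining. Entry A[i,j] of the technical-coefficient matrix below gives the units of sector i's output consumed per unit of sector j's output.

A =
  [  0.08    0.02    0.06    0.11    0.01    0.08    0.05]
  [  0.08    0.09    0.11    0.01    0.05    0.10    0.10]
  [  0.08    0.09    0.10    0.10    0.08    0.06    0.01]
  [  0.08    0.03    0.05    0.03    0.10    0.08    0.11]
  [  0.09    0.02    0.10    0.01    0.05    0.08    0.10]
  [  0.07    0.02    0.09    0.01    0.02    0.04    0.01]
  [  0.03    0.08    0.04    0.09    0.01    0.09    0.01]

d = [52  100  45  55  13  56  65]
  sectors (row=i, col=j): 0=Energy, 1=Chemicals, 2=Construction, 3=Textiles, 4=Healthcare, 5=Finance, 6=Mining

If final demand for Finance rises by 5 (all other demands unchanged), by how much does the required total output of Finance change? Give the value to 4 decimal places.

Form M = I − A:
  [  0.92   -0.02   -0.06   -0.11   -0.01   -0.08   -0.05]
  [ -0.08    0.91   -0.11   -0.01   -0.05   -0.10   -0.10]
  [ -0.08   -0.09    0.90   -0.10   -0.08   -0.06   -0.01]
  [ -0.08   -0.03   -0.05    0.97   -0.10   -0.08   -0.11]
  [ -0.09   -0.02   -0.10   -0.01    0.95   -0.08   -0.10]
  [ -0.07   -0.02   -0.09   -0.01   -0.02    0.96   -0.01]
  [ -0.03   -0.08   -0.04   -0.09   -0.01   -0.09    0.99]
Leontief inverse L = M⁻¹:
  [  1.1313    0.0523    0.1119    0.1501    0.0435    0.1309    0.0860]
  [  0.1471    1.1408    0.1858    0.0635    0.0890    0.1687    0.1423]
  [  0.1513    0.1357    1.1759    0.1483    0.1268    0.1291    0.0638]
  [  0.1378    0.0688    0.1127    1.0755    0.1323    0.1403    0.1493]
  [  0.1445    0.0592    0.1596    0.0582    1.0811    0.1355    0.1319]
  [  0.1050    0.0434    0.1277    0.0398    0.0412    1.0725    0.0304]
  [  0.0758    0.1100    0.0894    0.1177    0.0403    0.1344    1.0445]
Total output x = L · d:
  x_0 = 1.1313·52 + 0.0523·100 + 0.1119·45 + 0.1501·55 + 0.0435·13 + 0.1309·56 + 0.0860·65 = 90.8327
  x_1 = 0.1471·52 + 1.1408·100 + 0.1858·45 + 0.0635·55 + 0.0890·13 + 0.1687·56 + 0.1423·65 = 153.4314
  x_2 = 0.1513·52 + 0.1357·100 + 1.1759·45 + 0.1483·55 + 0.1268·13 + 0.1291·56 + 0.0638·65 = 95.5402
  x_3 = 0.1378·52 + 0.0688·100 + 0.1127·45 + 1.0755·55 + 0.1323·13 + 0.1403·56 + 0.1493·65 = 97.5537
  x_4 = 0.1445·52 + 0.0592·100 + 0.1596·45 + 0.0582·55 + 1.0811·13 + 0.1355·56 + 0.1319·65 = 54.0379
  x_5 = 0.1050·52 + 0.0434·100 + 0.1277·45 + 0.0398·55 + 0.0412·13 + 1.0725·56 + 0.0304·65 = 80.3080
  x_6 = 0.0758·52 + 0.1100·100 + 0.0894·45 + 0.1177·55 + 0.0403·13 + 0.1344·56 + 1.0445·65 = 101.3829
Δx_5 = L[5,5] · Δd_5 = 1.0725 · 5 = 5.3626

5.3626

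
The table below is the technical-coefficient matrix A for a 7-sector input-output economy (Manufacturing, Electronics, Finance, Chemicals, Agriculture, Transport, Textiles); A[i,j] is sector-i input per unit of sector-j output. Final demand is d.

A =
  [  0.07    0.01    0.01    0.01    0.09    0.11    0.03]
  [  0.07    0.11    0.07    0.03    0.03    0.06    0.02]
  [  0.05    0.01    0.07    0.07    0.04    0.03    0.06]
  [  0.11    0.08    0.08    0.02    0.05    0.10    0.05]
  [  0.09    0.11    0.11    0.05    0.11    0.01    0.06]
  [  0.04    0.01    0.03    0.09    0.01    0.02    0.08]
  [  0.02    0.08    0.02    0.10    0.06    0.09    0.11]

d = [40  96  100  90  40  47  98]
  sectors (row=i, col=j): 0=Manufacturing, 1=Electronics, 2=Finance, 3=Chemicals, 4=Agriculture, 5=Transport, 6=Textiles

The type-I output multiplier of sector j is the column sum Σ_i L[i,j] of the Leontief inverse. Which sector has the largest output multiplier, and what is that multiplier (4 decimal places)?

Manufacturing (1.7522)

Form M = I − A:
  [  0.93   -0.01   -0.01   -0.01   -0.09   -0.11   -0.03]
  [ -0.07    0.89   -0.07   -0.03   -0.03   -0.06   -0.02]
  [ -0.05   -0.01    0.93   -0.07   -0.04   -0.03   -0.06]
  [ -0.11   -0.08   -0.08    0.98   -0.05   -0.10   -0.05]
  [ -0.09   -0.11   -0.11   -0.05    0.89   -0.01   -0.06]
  [ -0.04   -0.01   -0.03   -0.09   -0.01    0.98   -0.08]
  [ -0.02   -0.08   -0.02   -0.10   -0.06   -0.09    0.89]
Leontief inverse L = M⁻¹:
  [  1.1043    0.0390    0.0387    0.0407    0.1229    0.1388    0.0638]
  [  0.1104    1.1451    0.1043    0.0612    0.0625    0.0974    0.0529]
  [  0.0859    0.0405    1.1005    0.1000    0.0722    0.0654    0.0944]
  [  0.1585    0.1204    0.1200    1.0623    0.0932    0.1469    0.0953]
  [  0.1505    0.1667    0.1646    0.0949    1.1653    0.0638    0.1095]
  [  0.0708    0.0382    0.0543    0.1158    0.0367    1.0547    0.1107]
  [  0.0718    0.1333    0.0650    0.1461    0.1028    0.1408    1.1612]
Total output x = L · d:
  x_0 = 1.1043·40 + 0.0390·96 + 0.0387·100 + 0.0407·90 + 0.1229·40 + 0.1388·47 + 0.0638·98 = 73.1393
  x_1 = 0.1104·40 + 1.1451·96 + 0.1043·100 + 0.0612·90 + 0.0625·40 + 0.0974·47 + 0.0529·98 = 142.5471
  x_2 = 0.0859·40 + 0.0405·96 + 1.1005·100 + 0.1000·90 + 0.0722·40 + 0.0654·47 + 0.0944·98 = 141.5889
  x_3 = 0.1585·40 + 0.1204·96 + 0.1200·100 + 1.0623·90 + 0.0932·40 + 0.1469·47 + 0.0953·98 = 145.4696
  x_4 = 0.1505·40 + 0.1667·96 + 0.1646·100 + 0.0949·90 + 1.1653·40 + 0.0638·47 + 0.1095·98 = 107.3533
  x_5 = 0.0708·40 + 0.0382·96 + 0.0543·100 + 0.1158·90 + 0.0367·40 + 1.0547·47 + 0.1107·98 = 84.2374
  x_6 = 0.0718·40 + 0.1333·96 + 0.0650·100 + 0.1461·90 + 0.1028·40 + 0.1408·47 + 1.1612·98 = 159.8515
Output multipliers (column sums of L):
  Manufacturing: 1.7522
  Electronics: 1.6830
  Finance: 1.6474
  Chemicals: 1.6210
  Agriculture: 1.6556
  Transport: 1.7079
  Textiles: 1.6877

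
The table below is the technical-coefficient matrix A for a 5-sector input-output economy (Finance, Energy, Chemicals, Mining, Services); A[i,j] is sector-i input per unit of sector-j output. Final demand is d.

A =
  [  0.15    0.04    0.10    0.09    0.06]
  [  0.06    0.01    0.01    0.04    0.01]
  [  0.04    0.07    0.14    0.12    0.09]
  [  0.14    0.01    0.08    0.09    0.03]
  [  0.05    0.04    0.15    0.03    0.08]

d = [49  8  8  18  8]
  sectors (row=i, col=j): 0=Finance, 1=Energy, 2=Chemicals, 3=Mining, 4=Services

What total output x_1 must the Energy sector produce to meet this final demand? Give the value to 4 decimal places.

Form M = I − A:
  [  0.85   -0.04   -0.10   -0.09   -0.06]
  [ -0.06    0.99   -0.01   -0.04   -0.01]
  [ -0.04   -0.07    0.86   -0.12   -0.09]
  [ -0.14   -0.01   -0.08    0.91   -0.03]
  [ -0.05   -0.04   -0.15   -0.03    0.92]
Leontief inverse L = M⁻¹:
  [  1.2202    0.0673    0.1745    0.1500    0.1023]
  [  0.0840    1.0171    0.0307    0.0578    0.0214]
  [  0.1013    0.0972    1.2154    0.1789    0.1324]
  [  0.2006    0.0322    0.1411    1.1409    0.0644]
  [  0.0930    0.0648    0.2136    0.0770    1.1171]
Total output x = L · d:
  x_0 = 1.2202·49 + 0.0673·8 + 0.1745·8 + 0.1500·18 + 0.1023·8 = 65.2396
  x_1 = 0.0840·49 + 1.0171·8 + 0.0307·8 + 0.0578·18 + 0.0214·8 = 13.7107
  x_2 = 0.1013·49 + 0.0972·8 + 1.2154·8 + 0.1789·18 + 0.1324·8 = 19.7457
  x_3 = 0.2006·49 + 0.0322·8 + 0.1411·8 + 1.1409·18 + 0.0644·8 = 32.2677
  x_4 = 0.0930·49 + 0.0648·8 + 0.2136·8 + 0.0770·18 + 1.1171·8 = 17.1090

13.7107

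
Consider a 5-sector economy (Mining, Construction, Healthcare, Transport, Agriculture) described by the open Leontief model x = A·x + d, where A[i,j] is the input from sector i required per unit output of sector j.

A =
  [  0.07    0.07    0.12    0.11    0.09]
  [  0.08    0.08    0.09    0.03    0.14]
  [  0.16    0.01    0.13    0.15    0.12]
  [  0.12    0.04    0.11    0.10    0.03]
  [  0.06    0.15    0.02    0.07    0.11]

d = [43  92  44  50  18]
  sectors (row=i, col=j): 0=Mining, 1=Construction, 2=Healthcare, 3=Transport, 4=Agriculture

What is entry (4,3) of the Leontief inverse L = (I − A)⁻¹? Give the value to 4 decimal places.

L[4,3] = 0.1281

Form M = I − A:
  [  0.93   -0.07   -0.12   -0.11   -0.09]
  [ -0.08    0.92   -0.09   -0.03   -0.14]
  [ -0.16   -0.01    0.87   -0.15   -0.12]
  [ -0.12   -0.04   -0.11    0.90   -0.03]
  [ -0.06   -0.15   -0.02   -0.07    0.89]
Leontief inverse L = M⁻¹:
  [  1.1565    0.1263    0.2008    0.1923    0.1704]
  [  0.1520    1.1403    0.1566    0.0997    0.2192]
  [  0.2658    0.0797    1.2318    0.2571    0.2142]
  [  0.1976    0.0842    0.1870    1.1769    0.0981]
  [  0.1251    0.2091    0.0823    0.1281    1.1846]
Total output x = L · d:
  x_0 = 1.1565·43 + 0.1263·92 + 0.2008·44 + 0.1923·50 + 0.1704·18 = 82.8660
  x_1 = 0.1520·43 + 1.1403·92 + 0.1566·44 + 0.0997·50 + 0.2192·18 = 127.2689
  x_2 = 0.2658·43 + 0.0797·92 + 1.2318·44 + 0.2571·50 + 0.2142·18 = 89.6670
  x_3 = 0.1976·43 + 0.0842·92 + 0.1870·44 + 1.1769·50 + 0.0981·18 = 85.0857
  x_4 = 0.1251·43 + 0.2091·92 + 0.0823·44 + 0.1281·50 + 1.1846·18 = 55.9681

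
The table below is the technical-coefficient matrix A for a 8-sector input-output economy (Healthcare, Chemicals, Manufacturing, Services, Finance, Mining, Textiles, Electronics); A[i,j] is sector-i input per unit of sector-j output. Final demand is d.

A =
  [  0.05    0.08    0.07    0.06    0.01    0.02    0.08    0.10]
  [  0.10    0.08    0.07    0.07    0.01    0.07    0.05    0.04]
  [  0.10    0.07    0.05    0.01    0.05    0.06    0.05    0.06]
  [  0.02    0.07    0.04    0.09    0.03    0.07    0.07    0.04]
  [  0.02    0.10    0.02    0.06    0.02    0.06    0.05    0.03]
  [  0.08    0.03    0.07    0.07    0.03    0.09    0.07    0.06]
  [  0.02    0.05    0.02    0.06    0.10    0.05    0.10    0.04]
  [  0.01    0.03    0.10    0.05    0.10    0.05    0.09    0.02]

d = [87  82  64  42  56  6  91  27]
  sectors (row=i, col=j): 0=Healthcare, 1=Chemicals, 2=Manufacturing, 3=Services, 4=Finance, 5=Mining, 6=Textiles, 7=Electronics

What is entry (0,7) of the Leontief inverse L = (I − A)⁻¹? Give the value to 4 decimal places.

L[0,7] = 0.1404

Form M = I − A:
  [  0.95   -0.08   -0.07   -0.06   -0.01   -0.02   -0.08   -0.10]
  [ -0.10    0.92   -0.07   -0.07   -0.01   -0.07   -0.05   -0.04]
  [ -0.10   -0.07    0.95   -0.01   -0.05   -0.06   -0.05   -0.06]
  [ -0.02   -0.07   -0.04    0.91   -0.03   -0.07   -0.07   -0.04]
  [ -0.02   -0.10   -0.02   -0.06    0.98   -0.06   -0.05   -0.03]
  [ -0.08   -0.03   -0.07   -0.07   -0.03    0.91   -0.07   -0.06]
  [ -0.02   -0.05   -0.02   -0.06   -0.10   -0.05    0.90   -0.04]
  [ -0.01   -0.03   -0.10   -0.05   -0.10   -0.05   -0.09    0.98]
Leontief inverse L = M⁻¹:
  [  1.0929    0.1327    0.1189    0.1095    0.0529    0.0695    0.1420    0.1404]
  [  0.1497    1.1368    0.1217    0.1235    0.0474    0.1225    0.1138    0.0878]
  [  0.1437    0.1224    1.0974    0.0576    0.0853    0.1066    0.1083    0.1028]
  [  0.0599    0.1184    0.0819    1.1388    0.0652    0.1188    0.1256    0.0768]
  [  0.0563    0.1414    0.0569    0.1018    1.0476    0.1014    0.0962    0.0614]
  [  0.1261    0.0855    0.1207    0.1238    0.0719    1.1438    0.1359    0.1066]
  [  0.0553    0.1009    0.0584    0.1089    0.1365    0.0979    1.1561    0.0751]
  [  0.0507    0.0827    0.1384    0.0956    0.1371    0.0991    0.1453    1.0575]
Total output x = L · d:
  x_0 = 1.0929·87 + 0.1327·82 + 0.1189·64 + 0.1095·42 + 0.0529·56 + 0.0695·6 + 0.1420·91 + 0.1404·27 = 138.2595
  x_1 = 0.1497·87 + 1.1368·82 + 0.1217·64 + 0.1235·42 + 0.0474·56 + 0.1225·6 + 0.1138·91 + 0.0878·27 = 135.3301
  x_2 = 0.1437·87 + 0.1224·82 + 1.0974·64 + 0.0576·42 + 0.0853·56 + 0.1066·6 + 0.1083·91 + 0.1028·27 = 113.2362
  x_3 = 0.0599·87 + 0.1184·82 + 0.0819·64 + 1.1388·42 + 0.0652·56 + 0.1188·6 + 0.1256·91 + 0.0768·27 = 85.8550
  x_4 = 0.0563·87 + 0.1414·82 + 0.0569·64 + 0.1018·42 + 1.0476·56 + 0.1014·6 + 0.0962·91 + 0.0614·27 = 94.0849
  x_5 = 0.1261·87 + 0.0855·82 + 0.1207·64 + 0.1238·42 + 0.0719·56 + 1.1438·6 + 0.1359·91 + 0.1066·27 = 57.0405
  x_6 = 0.0553·87 + 0.1009·82 + 0.0584·64 + 0.1089·42 + 0.1365·56 + 0.0979·6 + 1.1561·91 + 0.0751·27 = 136.8589
  x_7 = 0.0507·87 + 0.0827·82 + 0.1384·64 + 0.0956·42 + 0.1371·56 + 0.0991·6 + 0.1453·91 + 1.0575·27 = 74.1191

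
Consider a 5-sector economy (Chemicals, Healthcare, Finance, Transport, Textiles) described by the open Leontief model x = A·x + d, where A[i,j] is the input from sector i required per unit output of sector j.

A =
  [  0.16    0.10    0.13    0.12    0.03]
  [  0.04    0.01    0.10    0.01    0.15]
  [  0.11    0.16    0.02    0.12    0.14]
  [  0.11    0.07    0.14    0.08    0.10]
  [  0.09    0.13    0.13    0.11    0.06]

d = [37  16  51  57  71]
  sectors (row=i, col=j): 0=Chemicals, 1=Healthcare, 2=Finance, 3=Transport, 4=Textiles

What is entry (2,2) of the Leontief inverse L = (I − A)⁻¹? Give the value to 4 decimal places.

L[2,2] = 1.1355

Form M = I − A:
  [  0.84   -0.10   -0.13   -0.12   -0.03]
  [ -0.04    0.99   -0.10   -0.01   -0.15]
  [ -0.11   -0.16    0.98   -0.12   -0.14]
  [ -0.11   -0.07   -0.14    0.92   -0.10]
  [ -0.09   -0.13   -0.13   -0.11    0.94]
Leontief inverse L = M⁻¹:
  [  1.2732    0.1993    0.2372    0.2148    0.1306]
  [  0.1040    1.0789    0.1615    0.0711    0.2071]
  [  0.2133    0.2509    1.1355    0.2071    0.2380]
  [  0.2133    0.1683    0.2384    1.1709    0.1937]
  [  0.1907    0.2227    0.2300    0.1961    1.1606]
Total output x = L · d:
  x_0 = 1.2732·37 + 0.1993·16 + 0.2372·51 + 0.2148·57 + 0.1306·71 = 83.9108
  x_1 = 0.1040·37 + 1.0789·16 + 0.1615·51 + 0.0711·57 + 0.2071·71 = 48.1105
  x_2 = 0.2133·37 + 0.2509·16 + 1.1355·51 + 0.2071·57 + 0.2380·71 = 98.5169
  x_3 = 0.2133·37 + 0.1683·16 + 0.2384·51 + 1.1709·57 + 0.1937·71 = 103.2422
  x_4 = 0.1907·37 + 0.2227·16 + 0.2300·51 + 0.1961·57 + 1.1606·71 = 115.9257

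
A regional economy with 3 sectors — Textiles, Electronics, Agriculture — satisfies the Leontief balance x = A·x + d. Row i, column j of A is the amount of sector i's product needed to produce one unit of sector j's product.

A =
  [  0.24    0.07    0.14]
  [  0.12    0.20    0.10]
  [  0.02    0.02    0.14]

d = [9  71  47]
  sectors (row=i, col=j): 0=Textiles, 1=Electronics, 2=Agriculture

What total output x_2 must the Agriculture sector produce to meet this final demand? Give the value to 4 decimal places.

Form M = I − A:
  [  0.76   -0.07   -0.14]
  [ -0.12    0.80   -0.10]
  [ -0.02   -0.02    0.86]
Leontief inverse L = M⁻¹:
  [  1.3414    0.1232    0.2327]
  [  0.2057    1.2725    0.1815]
  [  0.0360    0.0325    1.1724]
Total output x = L · d:
  x_0 = 1.3414·9 + 0.1232·71 + 0.2327·47 = 31.7547
  x_1 = 0.2057·9 + 1.2725·71 + 0.1815·47 = 100.7297
  x_2 = 0.0360·9 + 0.0325·71 + 1.1724·47 = 57.7322

57.7322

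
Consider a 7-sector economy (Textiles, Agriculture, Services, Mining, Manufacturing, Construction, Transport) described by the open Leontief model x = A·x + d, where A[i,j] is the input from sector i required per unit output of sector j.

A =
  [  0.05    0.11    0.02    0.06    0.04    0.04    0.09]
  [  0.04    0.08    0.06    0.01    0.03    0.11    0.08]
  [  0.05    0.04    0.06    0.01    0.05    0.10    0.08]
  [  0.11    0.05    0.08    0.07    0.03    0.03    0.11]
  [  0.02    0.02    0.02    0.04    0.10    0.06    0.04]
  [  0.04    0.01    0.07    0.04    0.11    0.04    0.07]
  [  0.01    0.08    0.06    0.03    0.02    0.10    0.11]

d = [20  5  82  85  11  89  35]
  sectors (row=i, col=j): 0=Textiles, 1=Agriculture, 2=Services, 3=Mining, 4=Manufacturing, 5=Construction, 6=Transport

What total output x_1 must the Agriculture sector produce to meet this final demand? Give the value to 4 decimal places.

Form M = I − A:
  [  0.95   -0.11   -0.02   -0.06   -0.04   -0.04   -0.09]
  [ -0.04    0.92   -0.06   -0.01   -0.03   -0.11   -0.08]
  [ -0.05   -0.04    0.94   -0.01   -0.05   -0.10   -0.08]
  [ -0.11   -0.05   -0.08    0.93   -0.03   -0.03   -0.11]
  [ -0.02   -0.02   -0.02   -0.04    0.90   -0.06   -0.04]
  [ -0.04   -0.01   -0.07   -0.04   -0.11    0.96   -0.07]
  [ -0.01   -0.08   -0.06   -0.03   -0.02   -0.10    0.89]
Leontief inverse L = M⁻¹:
  [  1.0787    0.1515    0.0576    0.0837    0.0734    0.0910    0.1487]
  [  0.0654    1.1157    0.0973    0.0315    0.0691    0.1601    0.1352]
  [  0.0737    0.0730    1.0939    0.0316    0.0883    0.1456    0.1317]
  [  0.1450    0.1006    0.1226    1.0995    0.0680    0.0878    0.1806]
  [  0.0394    0.0421    0.0443    0.0586    1.1316    0.0917    0.0771]
  [  0.0642    0.0407    0.1006    0.0624    0.1469    1.0830    0.1187]
  [  0.0359    0.1158    0.0996    0.0513    0.0572    0.1519    1.1675]
Total output x = L · d:
  x_0 = 1.0787·20 + 0.1515·5 + 0.0576·82 + 0.0837·85 + 0.0734·11 + 0.0910·89 + 0.1487·35 = 48.2776
  x_1 = 0.0654·20 + 1.1157·5 + 0.0973·82 + 0.0315·85 + 0.0691·11 + 0.1601·89 + 0.1352·35 = 37.2832
  x_2 = 0.0737·20 + 0.0730·5 + 1.0939·82 + 0.0316·85 + 0.0883·11 + 0.1456·89 + 0.1317·35 = 112.7609
  x_3 = 0.1450·20 + 0.1006·5 + 0.1226·82 + 1.0995·85 + 0.0680·11 + 0.0878·89 + 0.1806·35 = 121.7965
  x_4 = 0.0394·20 + 0.0421·5 + 0.0443·82 + 0.0586·85 + 1.1316·11 + 0.0917·89 + 0.0771·35 = 32.9149
  x_5 = 0.0642·20 + 0.0407·5 + 0.1006·82 + 0.0624·85 + 0.1469·11 + 1.0830·89 + 0.1187·35 = 117.1960
  x_6 = 0.0359·20 + 0.1158·5 + 0.0996·82 + 0.0513·85 + 0.0572·11 + 0.1519·89 + 1.1675·35 = 68.8347

37.2832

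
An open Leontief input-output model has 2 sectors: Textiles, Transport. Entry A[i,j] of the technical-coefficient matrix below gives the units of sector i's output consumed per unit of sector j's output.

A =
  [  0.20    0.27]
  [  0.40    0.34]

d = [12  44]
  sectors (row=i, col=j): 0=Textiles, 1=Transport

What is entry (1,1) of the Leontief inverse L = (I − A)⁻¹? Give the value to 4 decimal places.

Form M = I − A:
  [  0.80   -0.27]
  [ -0.40    0.66]
Leontief inverse L = M⁻¹:
  [  1.5714    0.6429]
  [  0.9524    1.9048]
Total output x = L · d:
  x_0 = 1.5714·12 + 0.6429·44 = 47.1429
  x_1 = 0.9524·12 + 1.9048·44 = 95.2381

L[1,1] = 1.9048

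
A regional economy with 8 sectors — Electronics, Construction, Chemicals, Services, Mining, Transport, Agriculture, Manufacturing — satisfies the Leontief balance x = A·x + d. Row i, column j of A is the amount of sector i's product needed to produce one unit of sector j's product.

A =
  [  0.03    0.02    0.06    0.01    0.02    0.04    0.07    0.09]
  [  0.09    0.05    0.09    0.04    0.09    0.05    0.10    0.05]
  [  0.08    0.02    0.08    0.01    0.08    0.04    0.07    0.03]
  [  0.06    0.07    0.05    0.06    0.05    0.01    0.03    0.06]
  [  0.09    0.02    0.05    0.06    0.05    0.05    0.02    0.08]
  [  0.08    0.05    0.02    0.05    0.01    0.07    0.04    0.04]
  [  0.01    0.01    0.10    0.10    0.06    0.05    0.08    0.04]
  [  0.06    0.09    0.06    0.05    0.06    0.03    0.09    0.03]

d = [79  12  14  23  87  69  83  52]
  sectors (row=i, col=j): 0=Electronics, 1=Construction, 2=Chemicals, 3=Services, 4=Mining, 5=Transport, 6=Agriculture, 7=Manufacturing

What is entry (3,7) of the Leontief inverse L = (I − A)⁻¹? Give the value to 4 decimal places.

L[3,7] = 0.0969

Form M = I − A:
  [  0.97   -0.02   -0.06   -0.01   -0.02   -0.04   -0.07   -0.09]
  [ -0.09    0.95   -0.09   -0.04   -0.09   -0.05   -0.10   -0.05]
  [ -0.08   -0.02    0.92   -0.01   -0.08   -0.04   -0.07   -0.03]
  [ -0.06   -0.07   -0.05    0.94   -0.05   -0.01   -0.03   -0.06]
  [ -0.09   -0.02   -0.05   -0.06    0.95   -0.05   -0.02   -0.08]
  [ -0.08   -0.05   -0.02   -0.05   -0.01    0.93   -0.04   -0.04]
  [ -0.01   -0.01   -0.10   -0.10   -0.06   -0.05    0.92   -0.04]
  [ -0.06   -0.09   -0.06   -0.05   -0.06   -0.03   -0.09    0.97]
Leontief inverse L = M⁻¹:
  [  1.0644    0.0443    0.0998    0.0391    0.0522    0.0654    0.1102    0.1181]
  [  0.1472    1.0844    0.1541    0.0857    0.1408    0.0917    0.1606    0.1016]
  [  0.1214    0.0432    1.1260    0.0419    0.1159    0.0709    0.1132    0.0681]
  [  0.1025    0.0983    0.0956    1.0908    0.0881    0.0374    0.0743    0.0969]
  [  0.1333    0.0505    0.0941    0.0912    1.0854    0.0791    0.0644    0.1190]
  [  0.1162    0.0758    0.0587    0.0783    0.0399    1.0965    0.0798    0.0731]
  [  0.0573    0.0403    0.1499    0.1386    0.1018    0.0811    1.1251    0.0787]
  [  0.1094    0.1203    0.1166    0.0901    0.1058    0.0652    0.1434    1.0738]
Total output x = L · d:
  x_0 = 1.0644·79 + 0.0443·12 + 0.0998·14 + 0.0391·23 + 0.0522·87 + 0.0654·69 + 0.1102·83 + 0.1181·52 = 111.2508
  x_1 = 0.1472·79 + 1.0844·12 + 0.1541·14 + 0.0857·23 + 0.1408·87 + 0.0917·69 + 0.1606·83 + 0.1016·52 = 65.9601
  x_2 = 0.1214·79 + 0.0432·12 + 1.1260·14 + 0.0419·23 + 0.1159·87 + 0.0709·69 + 0.1132·83 + 0.0681·52 = 54.7526
  x_3 = 0.1025·79 + 0.0983·12 + 0.0956·14 + 1.0908·23 + 0.0881·87 + 0.0374·69 + 0.0743·83 + 0.0969·52 = 57.1620
  x_4 = 0.1333·79 + 0.0505·12 + 0.0941·14 + 0.0912·23 + 1.0854·87 + 0.0791·69 + 0.0644·83 + 0.1190·52 = 125.9748
  x_5 = 0.1162·79 + 0.0758·12 + 0.0587·14 + 0.0783·23 + 0.0399·87 + 1.0965·69 + 0.0798·83 + 0.0731·52 = 102.2682
  x_6 = 0.0573·79 + 0.0403·12 + 0.1499·14 + 0.1386·23 + 0.1018·87 + 0.0811·69 + 1.1251·83 + 0.0787·52 = 122.2228
  x_7 = 0.1094·79 + 0.1203·12 + 0.1166·14 + 0.0901·23 + 0.1058·87 + 0.0652·69 + 0.1434·83 + 1.0738·52 = 95.2385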